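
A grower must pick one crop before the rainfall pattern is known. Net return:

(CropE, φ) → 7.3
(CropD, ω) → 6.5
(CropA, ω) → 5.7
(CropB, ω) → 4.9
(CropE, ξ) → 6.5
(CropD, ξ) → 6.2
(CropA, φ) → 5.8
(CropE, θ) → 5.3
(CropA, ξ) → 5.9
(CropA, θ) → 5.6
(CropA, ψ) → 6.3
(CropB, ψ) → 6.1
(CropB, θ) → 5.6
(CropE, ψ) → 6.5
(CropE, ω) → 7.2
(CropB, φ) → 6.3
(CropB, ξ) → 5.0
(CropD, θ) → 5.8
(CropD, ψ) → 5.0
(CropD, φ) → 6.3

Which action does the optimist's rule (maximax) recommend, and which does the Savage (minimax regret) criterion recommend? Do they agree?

Row maxima: CropA=6.3, CropD=6.5, CropB=6.3, CropE=7.3
Best best-case = 7.3 → CropE.
Column bests: θ=5.8, φ=7.3, ψ=6.5, ω=7.2, ξ=6.5.
CropA regrets: 0.2, 1.5, 0.2, 1.5, 0.6 → max 1.5
CropD regrets: 0.0, 1.0, 1.5, 0.7, 0.3 → max 1.5
CropB regrets: 0.2, 1.0, 0.4, 2.3, 1.5 → max 2.3
CropE regrets: 0.5, 0.0, 0.0, 0.0, 0.0 → max 0.5
Smallest max regret = 0.5 → CropE.

maximax → CropE; minimax regret → CropE (agree)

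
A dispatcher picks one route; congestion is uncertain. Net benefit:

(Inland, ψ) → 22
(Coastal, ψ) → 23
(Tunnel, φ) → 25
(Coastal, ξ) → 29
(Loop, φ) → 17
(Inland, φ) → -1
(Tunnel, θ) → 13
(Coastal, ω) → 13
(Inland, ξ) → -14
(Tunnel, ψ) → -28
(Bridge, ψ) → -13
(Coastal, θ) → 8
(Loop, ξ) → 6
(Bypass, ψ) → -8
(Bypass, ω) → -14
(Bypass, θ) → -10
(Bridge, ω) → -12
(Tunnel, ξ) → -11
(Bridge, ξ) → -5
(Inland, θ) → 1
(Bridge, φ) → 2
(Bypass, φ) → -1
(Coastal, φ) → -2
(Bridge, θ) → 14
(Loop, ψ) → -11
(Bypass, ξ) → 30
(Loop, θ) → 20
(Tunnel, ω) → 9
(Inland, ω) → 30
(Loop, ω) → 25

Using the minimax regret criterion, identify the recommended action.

Coastal

Column bests: θ=20, φ=25, ψ=23, ω=30, ξ=30.
Bridge regrets: 6, 23, 36, 42, 35 → max 42
Bypass regrets: 30, 26, 31, 44, 0 → max 44
Coastal regrets: 12, 27, 0, 17, 1 → max 27
Inland regrets: 19, 26, 1, 0, 44 → max 44
Loop regrets: 0, 8, 34, 5, 24 → max 34
Tunnel regrets: 7, 0, 51, 21, 41 → max 51
Smallest max regret = 27 → Coastal.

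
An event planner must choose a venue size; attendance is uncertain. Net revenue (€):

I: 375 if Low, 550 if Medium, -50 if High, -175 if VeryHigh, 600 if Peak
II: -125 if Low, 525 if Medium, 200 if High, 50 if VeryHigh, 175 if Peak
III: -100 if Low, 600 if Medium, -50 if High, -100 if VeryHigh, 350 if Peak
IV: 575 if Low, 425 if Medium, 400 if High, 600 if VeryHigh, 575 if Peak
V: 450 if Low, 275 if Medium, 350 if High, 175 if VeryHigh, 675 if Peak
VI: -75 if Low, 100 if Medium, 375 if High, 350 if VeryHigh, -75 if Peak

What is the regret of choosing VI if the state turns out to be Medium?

500

Best payoff under Medium is 600.
Regret = 600 − 100 = 500.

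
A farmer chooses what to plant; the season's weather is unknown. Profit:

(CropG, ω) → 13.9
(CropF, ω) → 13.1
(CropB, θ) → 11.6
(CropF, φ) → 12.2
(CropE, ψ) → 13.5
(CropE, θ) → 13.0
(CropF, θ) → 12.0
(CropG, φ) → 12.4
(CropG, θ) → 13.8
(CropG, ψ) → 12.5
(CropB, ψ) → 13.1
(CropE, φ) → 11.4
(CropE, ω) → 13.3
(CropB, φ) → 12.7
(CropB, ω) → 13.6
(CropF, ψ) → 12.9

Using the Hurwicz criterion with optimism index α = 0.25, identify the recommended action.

CropG

CropE: 0.25·13.5 + 0.75·11.4 = 11.925
CropG: 0.25·13.9 + 0.75·12.4 = 12.775
CropB: 0.25·13.6 + 0.75·11.6 = 12.1
CropF: 0.25·13.1 + 0.75·12.0 = 12.275
Highest Hurwicz score = 12.775 → CropG.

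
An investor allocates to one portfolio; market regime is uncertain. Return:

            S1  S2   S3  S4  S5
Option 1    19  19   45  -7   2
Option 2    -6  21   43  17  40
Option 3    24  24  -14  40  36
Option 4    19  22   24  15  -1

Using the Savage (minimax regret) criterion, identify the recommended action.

Column bests: S1=24, S2=24, S3=45, S4=40, S5=40.
Option 1 regrets: 5, 5, 0, 47, 38 → max 47
Option 2 regrets: 30, 3, 2, 23, 0 → max 30
Option 3 regrets: 0, 0, 59, 0, 4 → max 59
Option 4 regrets: 5, 2, 21, 25, 41 → max 41
Smallest max regret = 30 → Option 2.

Option 2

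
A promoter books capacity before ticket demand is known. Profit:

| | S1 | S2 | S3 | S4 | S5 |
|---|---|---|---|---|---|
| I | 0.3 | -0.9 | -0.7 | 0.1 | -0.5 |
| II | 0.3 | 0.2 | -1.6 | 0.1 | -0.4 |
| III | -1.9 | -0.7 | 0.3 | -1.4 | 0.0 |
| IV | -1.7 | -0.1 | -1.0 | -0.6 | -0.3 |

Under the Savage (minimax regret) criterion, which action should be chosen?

Column bests: S1=0.3, S2=0.2, S3=0.3, S4=0.1, S5=0.0.
I regrets: 0.0, 1.1, 1.0, 0.0, 0.5 → max 1.1
II regrets: 0.0, 0.0, 1.9, 0.0, 0.4 → max 1.9
III regrets: 2.2, 0.9, 0.0, 1.5, 0.0 → max 2.2
IV regrets: 2.0, 0.3, 1.3, 0.7, 0.3 → max 2.0
Smallest max regret = 1.1 → I.

I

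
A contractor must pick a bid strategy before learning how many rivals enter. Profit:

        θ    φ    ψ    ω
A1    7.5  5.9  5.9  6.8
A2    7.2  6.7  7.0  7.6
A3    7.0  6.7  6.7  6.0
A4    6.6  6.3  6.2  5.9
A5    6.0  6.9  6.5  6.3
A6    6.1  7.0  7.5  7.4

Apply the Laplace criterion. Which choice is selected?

A2

Row averages: A1=6.525, A2=7.125, A3=6.6, A4=6.25, A5=6.425, A6=7
Highest average = 7.125 → A2.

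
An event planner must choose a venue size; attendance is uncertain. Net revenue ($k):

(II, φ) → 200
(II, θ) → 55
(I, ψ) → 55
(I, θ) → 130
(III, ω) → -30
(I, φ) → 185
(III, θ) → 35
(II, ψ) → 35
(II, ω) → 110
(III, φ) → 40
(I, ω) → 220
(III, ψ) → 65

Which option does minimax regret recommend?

I

Column bests: θ=130, φ=200, ψ=65, ω=220.
I regrets: 0, 15, 10, 0 → max 15
II regrets: 75, 0, 30, 110 → max 110
III regrets: 95, 160, 0, 250 → max 250
Smallest max regret = 15 → I.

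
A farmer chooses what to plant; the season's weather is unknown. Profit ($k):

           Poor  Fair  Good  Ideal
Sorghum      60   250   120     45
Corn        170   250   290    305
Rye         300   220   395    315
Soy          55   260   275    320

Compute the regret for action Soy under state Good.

120

Best payoff under Good is 395.
Regret = 395 − 275 = 120.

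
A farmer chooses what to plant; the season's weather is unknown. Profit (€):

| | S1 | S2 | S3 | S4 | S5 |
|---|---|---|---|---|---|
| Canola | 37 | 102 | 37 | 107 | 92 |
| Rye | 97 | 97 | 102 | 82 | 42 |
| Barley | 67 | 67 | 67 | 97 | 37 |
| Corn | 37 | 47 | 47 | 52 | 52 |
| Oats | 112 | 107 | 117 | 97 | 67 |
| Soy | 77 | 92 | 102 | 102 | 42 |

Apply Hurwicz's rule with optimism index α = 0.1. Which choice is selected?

Oats

Canola: 0.1·107 + 0.9·37 = 44
Rye: 0.1·102 + 0.9·42 = 48
Barley: 0.1·97 + 0.9·37 = 43
Corn: 0.1·52 + 0.9·37 = 38.5
Oats: 0.1·117 + 0.9·67 = 72
Soy: 0.1·102 + 0.9·42 = 48
Highest Hurwicz score = 72 → Oats.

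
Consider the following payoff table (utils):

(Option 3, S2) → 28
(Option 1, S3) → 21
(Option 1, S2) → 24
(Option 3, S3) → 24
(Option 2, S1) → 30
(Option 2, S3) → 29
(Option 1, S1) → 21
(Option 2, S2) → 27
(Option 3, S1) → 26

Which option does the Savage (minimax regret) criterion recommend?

Option 2

Column bests: S1=30, S2=28, S3=29.
Option 1 regrets: 9, 4, 8 → max 9
Option 2 regrets: 0, 1, 0 → max 1
Option 3 regrets: 4, 0, 5 → max 5
Smallest max regret = 1 → Option 2.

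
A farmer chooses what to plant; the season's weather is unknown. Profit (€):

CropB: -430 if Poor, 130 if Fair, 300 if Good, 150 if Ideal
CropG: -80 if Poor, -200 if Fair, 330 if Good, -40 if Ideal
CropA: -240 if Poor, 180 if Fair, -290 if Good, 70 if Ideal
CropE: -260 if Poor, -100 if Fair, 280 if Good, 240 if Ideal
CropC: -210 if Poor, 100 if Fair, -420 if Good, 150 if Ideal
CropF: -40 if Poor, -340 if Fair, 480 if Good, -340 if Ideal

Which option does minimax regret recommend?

Column bests: Poor=-40, Fair=180, Good=480, Ideal=240.
CropB regrets: 390, 50, 180, 90 → max 390
CropG regrets: 40, 380, 150, 280 → max 380
CropA regrets: 200, 0, 770, 170 → max 770
CropE regrets: 220, 280, 200, 0 → max 280
CropC regrets: 170, 80, 900, 90 → max 900
CropF regrets: 0, 520, 0, 580 → max 580
Smallest max regret = 280 → CropE.

CropE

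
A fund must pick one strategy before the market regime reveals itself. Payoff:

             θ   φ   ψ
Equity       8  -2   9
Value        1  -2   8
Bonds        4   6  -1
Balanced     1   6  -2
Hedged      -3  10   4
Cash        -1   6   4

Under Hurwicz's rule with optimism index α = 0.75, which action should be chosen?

Hedged

Equity: 0.75·9 + 0.25·(-2) = 6.25
Value: 0.75·8 + 0.25·(-2) = 5.5
Bonds: 0.75·6 + 0.25·(-1) = 4.25
Balanced: 0.75·6 + 0.25·(-2) = 4
Hedged: 0.75·10 + 0.25·(-3) = 6.75
Cash: 0.75·6 + 0.25·(-1) = 4.25
Highest Hurwicz score = 6.75 → Hedged.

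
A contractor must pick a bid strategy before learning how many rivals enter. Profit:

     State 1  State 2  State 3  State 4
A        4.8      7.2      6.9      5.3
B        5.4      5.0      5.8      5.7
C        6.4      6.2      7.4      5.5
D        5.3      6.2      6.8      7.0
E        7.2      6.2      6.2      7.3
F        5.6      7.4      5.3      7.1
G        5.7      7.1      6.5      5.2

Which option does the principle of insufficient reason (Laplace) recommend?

E

Row averages: A=6.05, B=5.475, C=6.375, D=6.325, E=6.725, F=6.35, G=6.125
Highest average = 6.725 → E.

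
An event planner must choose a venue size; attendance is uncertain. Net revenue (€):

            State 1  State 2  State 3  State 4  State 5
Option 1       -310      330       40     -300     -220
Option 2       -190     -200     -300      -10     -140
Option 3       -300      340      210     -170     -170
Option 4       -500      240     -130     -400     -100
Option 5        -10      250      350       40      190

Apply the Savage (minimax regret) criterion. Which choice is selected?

Option 5

Column bests: State 1=-10, State 2=340, State 3=350, State 4=40, State 5=190.
Option 1 regrets: 300, 10, 310, 340, 410 → max 410
Option 2 regrets: 180, 540, 650, 50, 330 → max 650
Option 3 regrets: 290, 0, 140, 210, 360 → max 360
Option 4 regrets: 490, 100, 480, 440, 290 → max 490
Option 5 regrets: 0, 90, 0, 0, 0 → max 90
Smallest max regret = 90 → Option 5.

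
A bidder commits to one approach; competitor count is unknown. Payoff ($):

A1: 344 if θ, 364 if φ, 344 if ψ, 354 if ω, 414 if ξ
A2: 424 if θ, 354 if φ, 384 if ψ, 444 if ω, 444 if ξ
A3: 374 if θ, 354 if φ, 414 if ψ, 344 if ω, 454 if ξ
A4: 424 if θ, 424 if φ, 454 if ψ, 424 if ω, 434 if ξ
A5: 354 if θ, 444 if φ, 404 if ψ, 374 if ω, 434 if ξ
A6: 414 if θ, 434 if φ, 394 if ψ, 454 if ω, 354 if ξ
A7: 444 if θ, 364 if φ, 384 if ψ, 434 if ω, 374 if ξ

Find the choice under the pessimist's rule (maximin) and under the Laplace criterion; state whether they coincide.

Row minima: A1=344, A2=354, A3=344, A4=424, A5=354, A6=354, A7=364
Best worst-case = 424 → A4.
Row averages: A1=364, A2=410, A3=388, A4=432, A5=402, A6=410, A7=400
Highest average = 432 → A4.

maximin → A4; laplace → A4 (agree)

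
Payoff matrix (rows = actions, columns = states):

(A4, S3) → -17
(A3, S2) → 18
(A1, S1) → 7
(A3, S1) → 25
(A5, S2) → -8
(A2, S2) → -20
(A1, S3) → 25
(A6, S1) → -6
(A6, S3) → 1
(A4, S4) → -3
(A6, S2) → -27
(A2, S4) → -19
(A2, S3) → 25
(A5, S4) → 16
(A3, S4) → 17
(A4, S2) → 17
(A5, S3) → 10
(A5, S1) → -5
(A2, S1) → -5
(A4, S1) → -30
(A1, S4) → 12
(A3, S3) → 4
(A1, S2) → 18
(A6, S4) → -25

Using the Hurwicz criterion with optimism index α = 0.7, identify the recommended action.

A1: 0.7·25 + 0.3·7 = 19.6
A2: 0.7·25 + 0.3·(-20) = 11.5
A3: 0.7·25 + 0.3·4 = 18.7
A4: 0.7·17 + 0.3·(-30) = 2.9
A5: 0.7·16 + 0.3·(-8) = 8.8
A6: 0.7·1 + 0.3·(-27) = -7.4
Highest Hurwicz score = 19.6 → A1.

A1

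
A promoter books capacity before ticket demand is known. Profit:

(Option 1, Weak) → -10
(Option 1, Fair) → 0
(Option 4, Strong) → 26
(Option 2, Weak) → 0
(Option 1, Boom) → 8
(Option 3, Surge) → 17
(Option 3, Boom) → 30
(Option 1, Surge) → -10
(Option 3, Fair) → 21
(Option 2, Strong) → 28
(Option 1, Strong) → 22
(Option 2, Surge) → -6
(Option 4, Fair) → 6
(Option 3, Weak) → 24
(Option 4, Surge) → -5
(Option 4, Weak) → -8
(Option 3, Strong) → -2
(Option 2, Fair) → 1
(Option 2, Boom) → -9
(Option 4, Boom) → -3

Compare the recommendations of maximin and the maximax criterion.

maximin → Option 3; maximax → Option 3 (agree)

Row minima: Option 1=-10, Option 2=-9, Option 3=-2, Option 4=-8
Best worst-case = -2 → Option 3.
Row maxima: Option 1=22, Option 2=28, Option 3=30, Option 4=26
Best best-case = 30 → Option 3.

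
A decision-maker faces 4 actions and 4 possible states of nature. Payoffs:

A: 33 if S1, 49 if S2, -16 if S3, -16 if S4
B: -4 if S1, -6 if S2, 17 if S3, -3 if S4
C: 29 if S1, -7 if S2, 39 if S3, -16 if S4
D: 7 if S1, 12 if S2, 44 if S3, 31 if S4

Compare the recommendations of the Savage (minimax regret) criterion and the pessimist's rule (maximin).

Column bests: S1=33, S2=49, S3=44, S4=31.
A regrets: 0, 0, 60, 47 → max 60
B regrets: 37, 55, 27, 34 → max 55
C regrets: 4, 56, 5, 47 → max 56
D regrets: 26, 37, 0, 0 → max 37
Smallest max regret = 37 → D.
Row minima: A=-16, B=-6, C=-16, D=7
Best worst-case = 7 → D.

minimax regret → D; maximin → D (agree)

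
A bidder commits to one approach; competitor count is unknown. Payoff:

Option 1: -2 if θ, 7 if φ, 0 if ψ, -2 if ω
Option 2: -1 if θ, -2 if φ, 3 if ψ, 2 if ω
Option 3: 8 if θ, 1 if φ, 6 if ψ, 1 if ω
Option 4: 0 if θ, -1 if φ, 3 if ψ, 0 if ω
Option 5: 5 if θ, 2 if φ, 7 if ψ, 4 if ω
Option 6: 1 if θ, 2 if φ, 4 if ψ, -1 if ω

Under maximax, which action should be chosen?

Option 3

Row maxima: Option 1=7, Option 2=3, Option 3=8, Option 4=3, Option 5=7, Option 6=4
Best best-case = 8 → Option 3.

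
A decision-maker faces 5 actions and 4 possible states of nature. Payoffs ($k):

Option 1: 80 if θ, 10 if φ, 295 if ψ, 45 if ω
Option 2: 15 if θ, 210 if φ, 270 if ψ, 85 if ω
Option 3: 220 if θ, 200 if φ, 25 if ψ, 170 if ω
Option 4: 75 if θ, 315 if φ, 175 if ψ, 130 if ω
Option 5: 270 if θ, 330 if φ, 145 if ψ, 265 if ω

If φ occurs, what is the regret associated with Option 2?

Best payoff under φ is 330.
Regret = 330 − 210 = 120.

120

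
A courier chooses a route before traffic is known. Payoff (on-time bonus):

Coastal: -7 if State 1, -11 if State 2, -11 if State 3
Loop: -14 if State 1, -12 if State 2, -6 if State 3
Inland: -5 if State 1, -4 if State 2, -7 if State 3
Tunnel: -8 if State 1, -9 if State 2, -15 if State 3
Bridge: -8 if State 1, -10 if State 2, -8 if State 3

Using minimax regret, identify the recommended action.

Column bests: State 1=-5, State 2=-4, State 3=-6.
Coastal regrets: 2, 7, 5 → max 7
Loop regrets: 9, 8, 0 → max 9
Inland regrets: 0, 0, 1 → max 1
Tunnel regrets: 3, 5, 9 → max 9
Bridge regrets: 3, 6, 2 → max 6
Smallest max regret = 1 → Inland.

Inland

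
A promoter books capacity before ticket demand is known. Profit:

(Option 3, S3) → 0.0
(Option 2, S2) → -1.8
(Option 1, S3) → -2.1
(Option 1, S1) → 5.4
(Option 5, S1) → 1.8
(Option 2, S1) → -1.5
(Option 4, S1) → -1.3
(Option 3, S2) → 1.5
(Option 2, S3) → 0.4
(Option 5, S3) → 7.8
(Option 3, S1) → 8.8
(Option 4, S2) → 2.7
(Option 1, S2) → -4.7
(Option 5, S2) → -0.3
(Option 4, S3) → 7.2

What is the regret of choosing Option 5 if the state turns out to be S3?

Best payoff under S3 is 7.8.
Regret = 7.8 − 7.8 = 0.0.

0.0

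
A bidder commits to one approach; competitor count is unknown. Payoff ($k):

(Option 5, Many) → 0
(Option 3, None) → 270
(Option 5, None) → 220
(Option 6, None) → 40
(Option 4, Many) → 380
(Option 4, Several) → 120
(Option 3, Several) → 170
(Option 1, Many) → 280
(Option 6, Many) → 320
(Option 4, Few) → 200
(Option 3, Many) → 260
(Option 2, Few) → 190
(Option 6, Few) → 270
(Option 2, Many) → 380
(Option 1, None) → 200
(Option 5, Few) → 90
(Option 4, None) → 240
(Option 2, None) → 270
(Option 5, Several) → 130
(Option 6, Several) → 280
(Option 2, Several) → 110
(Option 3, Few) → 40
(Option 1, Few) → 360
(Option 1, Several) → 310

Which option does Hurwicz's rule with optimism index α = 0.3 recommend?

Option 1: 0.3·360 + 0.7·200 = 248
Option 2: 0.3·380 + 0.7·110 = 191
Option 3: 0.3·270 + 0.7·40 = 109
Option 4: 0.3·380 + 0.7·120 = 198
Option 5: 0.3·220 + 0.7·0 = 66
Option 6: 0.3·320 + 0.7·40 = 124
Highest Hurwicz score = 248 → Option 1.

Option 1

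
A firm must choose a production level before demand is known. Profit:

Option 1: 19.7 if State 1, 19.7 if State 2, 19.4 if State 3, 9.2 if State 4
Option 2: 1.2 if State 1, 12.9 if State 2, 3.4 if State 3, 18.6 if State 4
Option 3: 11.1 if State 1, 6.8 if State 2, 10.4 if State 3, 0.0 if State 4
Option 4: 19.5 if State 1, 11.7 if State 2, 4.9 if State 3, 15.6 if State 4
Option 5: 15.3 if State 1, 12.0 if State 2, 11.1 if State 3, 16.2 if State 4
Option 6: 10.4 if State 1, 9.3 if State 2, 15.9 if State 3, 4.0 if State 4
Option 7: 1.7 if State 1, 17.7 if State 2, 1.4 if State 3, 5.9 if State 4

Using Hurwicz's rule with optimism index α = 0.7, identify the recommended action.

Option 1: 0.7·19.7 + 0.3·9.2 = 16.55
Option 2: 0.7·18.6 + 0.3·1.2 = 13.38
Option 3: 0.7·11.1 + 0.3·0.0 = 7.77
Option 4: 0.7·19.5 + 0.3·4.9 = 15.12
Option 5: 0.7·16.2 + 0.3·11.1 = 14.67
Option 6: 0.7·15.9 + 0.3·4.0 = 12.33
Option 7: 0.7·17.7 + 0.3·1.4 = 12.81
Highest Hurwicz score = 16.55 → Option 1.

Option 1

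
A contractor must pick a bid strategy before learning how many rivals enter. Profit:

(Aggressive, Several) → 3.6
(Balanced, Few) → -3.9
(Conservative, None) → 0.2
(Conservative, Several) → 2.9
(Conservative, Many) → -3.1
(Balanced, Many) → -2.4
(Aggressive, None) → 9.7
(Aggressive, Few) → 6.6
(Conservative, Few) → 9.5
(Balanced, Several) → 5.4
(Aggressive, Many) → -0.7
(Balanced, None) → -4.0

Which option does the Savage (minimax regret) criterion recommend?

Aggressive

Column bests: None=9.7, Few=9.5, Several=5.4, Many=-0.7.
Conservative regrets: 9.5, 0.0, 2.5, 2.4 → max 9.5
Balanced regrets: 13.7, 13.4, 0.0, 1.7 → max 13.7
Aggressive regrets: 0.0, 2.9, 1.8, 0.0 → max 2.9
Smallest max regret = 2.9 → Aggressive.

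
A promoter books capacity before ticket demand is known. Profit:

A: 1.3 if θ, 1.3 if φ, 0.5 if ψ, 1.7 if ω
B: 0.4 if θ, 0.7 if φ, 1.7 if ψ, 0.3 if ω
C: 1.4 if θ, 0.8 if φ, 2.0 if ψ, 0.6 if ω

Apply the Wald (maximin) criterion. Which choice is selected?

Row minima: A=0.5, B=0.3, C=0.6
Best worst-case = 0.6 → C.

C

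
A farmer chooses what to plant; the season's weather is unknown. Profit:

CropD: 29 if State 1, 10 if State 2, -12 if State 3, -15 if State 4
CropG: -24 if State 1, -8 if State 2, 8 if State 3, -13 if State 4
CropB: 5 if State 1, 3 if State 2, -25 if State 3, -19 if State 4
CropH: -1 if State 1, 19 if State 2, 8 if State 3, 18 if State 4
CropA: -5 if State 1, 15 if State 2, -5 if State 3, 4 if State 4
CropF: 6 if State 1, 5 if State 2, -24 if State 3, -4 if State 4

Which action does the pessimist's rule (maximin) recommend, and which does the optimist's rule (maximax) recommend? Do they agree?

maximin → CropH; maximax → CropD (disagree)

Row minima: CropD=-15, CropG=-24, CropB=-25, CropH=-1, CropA=-5, CropF=-24
Best worst-case = -1 → CropH.
Row maxima: CropD=29, CropG=8, CropB=5, CropH=19, CropA=15, CropF=6
Best best-case = 29 → CropD.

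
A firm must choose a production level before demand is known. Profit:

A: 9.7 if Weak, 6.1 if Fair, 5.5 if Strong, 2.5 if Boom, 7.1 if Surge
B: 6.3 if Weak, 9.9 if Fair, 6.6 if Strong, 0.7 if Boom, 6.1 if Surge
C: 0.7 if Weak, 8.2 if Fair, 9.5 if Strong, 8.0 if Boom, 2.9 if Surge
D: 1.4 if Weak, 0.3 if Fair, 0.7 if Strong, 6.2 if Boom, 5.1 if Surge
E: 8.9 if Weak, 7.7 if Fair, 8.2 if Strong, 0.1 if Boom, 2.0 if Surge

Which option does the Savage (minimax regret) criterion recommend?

A

Column bests: Weak=9.7, Fair=9.9, Strong=9.5, Boom=8.0, Surge=7.1.
A regrets: 0.0, 3.8, 4.0, 5.5, 0.0 → max 5.5
B regrets: 3.4, 0.0, 2.9, 7.3, 1.0 → max 7.3
C regrets: 9.0, 1.7, 0.0, 0.0, 4.2 → max 9.0
D regrets: 8.3, 9.6, 8.8, 1.8, 2.0 → max 9.6
E regrets: 0.8, 2.2, 1.3, 7.9, 5.1 → max 7.9
Smallest max regret = 5.5 → A.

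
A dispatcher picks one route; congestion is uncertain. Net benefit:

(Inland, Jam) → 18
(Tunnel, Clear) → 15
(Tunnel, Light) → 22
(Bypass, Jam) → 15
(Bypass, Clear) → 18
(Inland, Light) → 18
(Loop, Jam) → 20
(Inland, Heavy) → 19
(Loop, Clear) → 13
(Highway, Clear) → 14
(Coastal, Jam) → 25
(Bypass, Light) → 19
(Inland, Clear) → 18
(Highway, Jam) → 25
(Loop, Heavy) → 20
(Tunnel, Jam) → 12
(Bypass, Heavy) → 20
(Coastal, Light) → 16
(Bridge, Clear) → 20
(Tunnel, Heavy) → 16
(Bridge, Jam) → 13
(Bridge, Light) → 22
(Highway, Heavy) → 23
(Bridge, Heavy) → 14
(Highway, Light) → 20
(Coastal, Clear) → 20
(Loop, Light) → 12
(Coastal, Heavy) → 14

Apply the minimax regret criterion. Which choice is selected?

Column bests: Clear=20, Light=22, Heavy=23, Jam=25.
Highway regrets: 6, 2, 0, 0 → max 6
Inland regrets: 2, 4, 4, 7 → max 7
Coastal regrets: 0, 6, 9, 0 → max 9
Bypass regrets: 2, 3, 3, 10 → max 10
Tunnel regrets: 5, 0, 7, 13 → max 13
Bridge regrets: 0, 0, 9, 12 → max 12
Loop regrets: 7, 10, 3, 5 → max 10
Smallest max regret = 6 → Highway.

Highway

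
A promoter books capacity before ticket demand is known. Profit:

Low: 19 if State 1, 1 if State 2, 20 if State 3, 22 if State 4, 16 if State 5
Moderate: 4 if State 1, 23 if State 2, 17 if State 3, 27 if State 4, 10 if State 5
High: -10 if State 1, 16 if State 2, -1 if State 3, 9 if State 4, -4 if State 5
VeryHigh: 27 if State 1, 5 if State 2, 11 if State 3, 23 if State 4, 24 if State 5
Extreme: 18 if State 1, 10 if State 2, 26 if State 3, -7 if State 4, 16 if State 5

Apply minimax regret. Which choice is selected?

VeryHigh

Column bests: State 1=27, State 2=23, State 3=26, State 4=27, State 5=24.
Low regrets: 8, 22, 6, 5, 8 → max 22
Moderate regrets: 23, 0, 9, 0, 14 → max 23
High regrets: 37, 7, 27, 18, 28 → max 37
VeryHigh regrets: 0, 18, 15, 4, 0 → max 18
Extreme regrets: 9, 13, 0, 34, 8 → max 34
Smallest max regret = 18 → VeryHigh.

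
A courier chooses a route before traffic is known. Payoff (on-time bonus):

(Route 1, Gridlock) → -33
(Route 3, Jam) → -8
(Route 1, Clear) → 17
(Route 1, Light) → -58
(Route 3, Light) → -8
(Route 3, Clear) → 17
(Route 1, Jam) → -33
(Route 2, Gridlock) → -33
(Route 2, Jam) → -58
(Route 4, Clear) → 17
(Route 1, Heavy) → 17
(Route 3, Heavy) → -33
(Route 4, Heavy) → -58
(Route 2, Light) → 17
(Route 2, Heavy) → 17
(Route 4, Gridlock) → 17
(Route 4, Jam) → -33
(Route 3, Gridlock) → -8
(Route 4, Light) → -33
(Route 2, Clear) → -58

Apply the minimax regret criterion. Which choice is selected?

Route 3

Column bests: Clear=17, Light=17, Heavy=17, Jam=-8, Gridlock=17.
Route 1 regrets: 0, 75, 0, 25, 50 → max 75
Route 2 regrets: 75, 0, 0, 50, 50 → max 75
Route 3 regrets: 0, 25, 50, 0, 25 → max 50
Route 4 regrets: 0, 50, 75, 25, 0 → max 75
Smallest max regret = 50 → Route 3.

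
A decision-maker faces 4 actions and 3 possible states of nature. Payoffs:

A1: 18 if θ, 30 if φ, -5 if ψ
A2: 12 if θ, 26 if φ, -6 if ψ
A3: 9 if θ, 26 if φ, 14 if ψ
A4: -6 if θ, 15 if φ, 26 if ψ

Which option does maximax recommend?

A1

Row maxima: A1=30, A2=26, A3=26, A4=26
Best best-case = 30 → A1.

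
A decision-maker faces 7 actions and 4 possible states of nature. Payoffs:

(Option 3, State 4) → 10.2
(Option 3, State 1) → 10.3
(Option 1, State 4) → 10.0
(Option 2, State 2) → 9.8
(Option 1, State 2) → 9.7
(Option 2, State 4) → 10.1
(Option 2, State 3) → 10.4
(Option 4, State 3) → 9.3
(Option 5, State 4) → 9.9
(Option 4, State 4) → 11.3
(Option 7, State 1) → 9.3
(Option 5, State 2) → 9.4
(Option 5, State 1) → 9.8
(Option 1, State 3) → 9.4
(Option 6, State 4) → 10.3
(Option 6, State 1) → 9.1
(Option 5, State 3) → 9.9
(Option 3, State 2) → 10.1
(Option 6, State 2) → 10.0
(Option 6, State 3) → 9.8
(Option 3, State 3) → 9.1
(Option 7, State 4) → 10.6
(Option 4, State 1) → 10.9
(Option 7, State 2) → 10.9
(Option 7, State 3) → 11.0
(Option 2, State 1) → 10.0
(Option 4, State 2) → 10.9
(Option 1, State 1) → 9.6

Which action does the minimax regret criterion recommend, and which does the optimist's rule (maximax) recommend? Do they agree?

minimax regret → Option 2; maximax → Option 4 (disagree)

Column bests: State 1=10.9, State 2=10.9, State 3=11.0, State 4=11.3.
Option 1 regrets: 1.3, 1.2, 1.6, 1.3 → max 1.6
Option 2 regrets: 0.9, 1.1, 0.6, 1.2 → max 1.2
Option 3 regrets: 0.6, 0.8, 1.9, 1.1 → max 1.9
Option 4 regrets: 0.0, 0.0, 1.7, 0.0 → max 1.7
Option 5 regrets: 1.1, 1.5, 1.1, 1.4 → max 1.5
Option 6 regrets: 1.8, 0.9, 1.2, 1.0 → max 1.8
Option 7 regrets: 1.6, 0.0, 0.0, 0.7 → max 1.6
Smallest max regret = 1.2 → Option 2.
Row maxima: Option 1=10.0, Option 2=10.4, Option 3=10.3, Option 4=11.3, Option 5=9.9, Option 6=10.3, Option 7=11.0
Best best-case = 11.3 → Option 4.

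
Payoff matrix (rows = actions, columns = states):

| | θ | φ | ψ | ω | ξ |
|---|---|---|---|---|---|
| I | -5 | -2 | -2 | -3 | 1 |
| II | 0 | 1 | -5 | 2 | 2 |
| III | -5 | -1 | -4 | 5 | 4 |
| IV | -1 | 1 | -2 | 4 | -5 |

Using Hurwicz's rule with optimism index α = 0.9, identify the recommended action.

III

I: 0.9·1 + 0.1·(-5) = 0.4
II: 0.9·2 + 0.1·(-5) = 1.3
III: 0.9·5 + 0.1·(-5) = 4
IV: 0.9·4 + 0.1·(-5) = 3.1
Highest Hurwicz score = 4 → III.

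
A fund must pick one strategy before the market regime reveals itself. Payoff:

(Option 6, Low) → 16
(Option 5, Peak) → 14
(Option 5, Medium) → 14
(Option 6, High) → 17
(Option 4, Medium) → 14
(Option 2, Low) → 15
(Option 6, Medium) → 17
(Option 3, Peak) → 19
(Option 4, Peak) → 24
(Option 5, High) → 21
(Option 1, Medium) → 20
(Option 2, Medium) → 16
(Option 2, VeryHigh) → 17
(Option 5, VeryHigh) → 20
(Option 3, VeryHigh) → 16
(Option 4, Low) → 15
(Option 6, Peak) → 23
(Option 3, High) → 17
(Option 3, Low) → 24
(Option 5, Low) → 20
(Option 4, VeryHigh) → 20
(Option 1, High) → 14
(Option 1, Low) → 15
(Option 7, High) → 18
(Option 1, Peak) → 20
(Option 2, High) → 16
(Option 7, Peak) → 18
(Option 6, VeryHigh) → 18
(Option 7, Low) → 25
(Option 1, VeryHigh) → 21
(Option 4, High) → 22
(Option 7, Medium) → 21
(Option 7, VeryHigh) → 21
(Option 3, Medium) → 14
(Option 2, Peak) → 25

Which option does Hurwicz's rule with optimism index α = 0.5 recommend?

Option 7

Option 1: 0.5·21 + 0.5·14 = 17.5
Option 2: 0.5·25 + 0.5·15 = 20
Option 3: 0.5·24 + 0.5·14 = 19
Option 4: 0.5·24 + 0.5·14 = 19
Option 5: 0.5·21 + 0.5·14 = 17.5
Option 6: 0.5·23 + 0.5·16 = 19.5
Option 7: 0.5·25 + 0.5·18 = 21.5
Highest Hurwicz score = 21.5 → Option 7.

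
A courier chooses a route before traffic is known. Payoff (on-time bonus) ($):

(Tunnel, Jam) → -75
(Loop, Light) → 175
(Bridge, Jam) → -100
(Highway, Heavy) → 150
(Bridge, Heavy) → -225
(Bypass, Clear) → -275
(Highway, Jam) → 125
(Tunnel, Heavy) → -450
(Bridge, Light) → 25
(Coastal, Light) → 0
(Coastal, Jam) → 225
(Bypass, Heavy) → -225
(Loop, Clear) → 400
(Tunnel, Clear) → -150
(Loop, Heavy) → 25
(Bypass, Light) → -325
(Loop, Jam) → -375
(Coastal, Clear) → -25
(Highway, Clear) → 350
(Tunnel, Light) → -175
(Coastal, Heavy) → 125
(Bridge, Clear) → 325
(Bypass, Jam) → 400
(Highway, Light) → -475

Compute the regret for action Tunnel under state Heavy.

Best payoff under Heavy is 150.
Regret = 150 − (-450) = 600.

600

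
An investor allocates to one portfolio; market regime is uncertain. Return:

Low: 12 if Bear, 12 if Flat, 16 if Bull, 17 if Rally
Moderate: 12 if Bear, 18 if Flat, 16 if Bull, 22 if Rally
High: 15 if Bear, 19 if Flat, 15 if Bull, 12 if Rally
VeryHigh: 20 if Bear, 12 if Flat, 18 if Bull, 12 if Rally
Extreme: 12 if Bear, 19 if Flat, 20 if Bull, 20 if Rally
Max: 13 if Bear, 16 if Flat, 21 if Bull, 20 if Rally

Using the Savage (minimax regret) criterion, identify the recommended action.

Max

Column bests: Bear=20, Flat=19, Bull=21, Rally=22.
Low regrets: 8, 7, 5, 5 → max 8
Moderate regrets: 8, 1, 5, 0 → max 8
High regrets: 5, 0, 6, 10 → max 10
VeryHigh regrets: 0, 7, 3, 10 → max 10
Extreme regrets: 8, 0, 1, 2 → max 8
Max regrets: 7, 3, 0, 2 → max 7
Smallest max regret = 7 → Max.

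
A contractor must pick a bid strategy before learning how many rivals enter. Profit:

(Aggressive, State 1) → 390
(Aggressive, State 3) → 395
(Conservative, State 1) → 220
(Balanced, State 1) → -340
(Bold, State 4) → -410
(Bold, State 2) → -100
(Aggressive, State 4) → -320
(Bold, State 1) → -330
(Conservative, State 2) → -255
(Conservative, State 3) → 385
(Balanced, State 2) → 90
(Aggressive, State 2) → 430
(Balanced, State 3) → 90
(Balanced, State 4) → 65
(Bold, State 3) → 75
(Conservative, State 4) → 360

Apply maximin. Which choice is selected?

Row minima: Conservative=-255, Balanced=-340, Aggressive=-320, Bold=-410
Best worst-case = -255 → Conservative.

Conservative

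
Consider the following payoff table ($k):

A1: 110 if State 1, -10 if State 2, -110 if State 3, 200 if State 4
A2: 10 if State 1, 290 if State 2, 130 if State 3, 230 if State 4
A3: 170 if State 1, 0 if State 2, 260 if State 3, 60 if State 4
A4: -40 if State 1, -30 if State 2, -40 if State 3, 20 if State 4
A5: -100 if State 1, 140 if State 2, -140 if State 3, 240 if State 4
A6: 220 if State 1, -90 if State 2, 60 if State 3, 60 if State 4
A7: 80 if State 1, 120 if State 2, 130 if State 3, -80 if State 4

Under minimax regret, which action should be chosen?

Column bests: State 1=220, State 2=290, State 3=260, State 4=240.
A1 regrets: 110, 300, 370, 40 → max 370
A2 regrets: 210, 0, 130, 10 → max 210
A3 regrets: 50, 290, 0, 180 → max 290
A4 regrets: 260, 320, 300, 220 → max 320
A5 regrets: 320, 150, 400, 0 → max 400
A6 regrets: 0, 380, 200, 180 → max 380
A7 regrets: 140, 170, 130, 320 → max 320
Smallest max regret = 210 → A2.

A2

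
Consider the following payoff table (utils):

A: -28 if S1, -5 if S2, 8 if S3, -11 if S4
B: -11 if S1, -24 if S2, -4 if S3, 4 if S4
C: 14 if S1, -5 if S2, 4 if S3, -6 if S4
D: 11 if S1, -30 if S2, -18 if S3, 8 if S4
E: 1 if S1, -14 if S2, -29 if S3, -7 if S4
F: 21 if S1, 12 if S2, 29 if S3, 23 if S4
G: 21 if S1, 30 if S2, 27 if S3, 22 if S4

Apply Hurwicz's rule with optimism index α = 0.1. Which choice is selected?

A: 0.1·8 + 0.9·(-28) = -24.4
B: 0.1·4 + 0.9·(-24) = -21.2
C: 0.1·14 + 0.9·(-6) = -4
D: 0.1·11 + 0.9·(-30) = -25.9
E: 0.1·1 + 0.9·(-29) = -26
F: 0.1·29 + 0.9·12 = 13.7
G: 0.1·30 + 0.9·21 = 21.9
Highest Hurwicz score = 21.9 → G.

G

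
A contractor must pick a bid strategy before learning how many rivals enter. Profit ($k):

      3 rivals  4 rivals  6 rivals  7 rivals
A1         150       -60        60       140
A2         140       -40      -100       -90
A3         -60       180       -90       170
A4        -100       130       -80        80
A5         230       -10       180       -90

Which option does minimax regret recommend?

Column bests: 3 rivals=230, 4 rivals=180, 6 rivals=180, 7 rivals=170.
A1 regrets: 80, 240, 120, 30 → max 240
A2 regrets: 90, 220, 280, 260 → max 280
A3 regrets: 290, 0, 270, 0 → max 290
A4 regrets: 330, 50, 260, 90 → max 330
A5 regrets: 0, 190, 0, 260 → max 260
Smallest max regret = 240 → A1.

A1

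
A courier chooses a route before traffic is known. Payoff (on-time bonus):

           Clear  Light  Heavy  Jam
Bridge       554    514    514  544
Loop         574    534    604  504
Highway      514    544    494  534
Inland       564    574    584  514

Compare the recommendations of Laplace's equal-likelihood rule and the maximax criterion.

Row averages: Bridge=531.5, Loop=554, Highway=521.5, Inland=559
Highest average = 559 → Inland.
Row maxima: Bridge=554, Loop=604, Highway=544, Inland=584
Best best-case = 604 → Loop.

laplace → Inland; maximax → Loop (disagree)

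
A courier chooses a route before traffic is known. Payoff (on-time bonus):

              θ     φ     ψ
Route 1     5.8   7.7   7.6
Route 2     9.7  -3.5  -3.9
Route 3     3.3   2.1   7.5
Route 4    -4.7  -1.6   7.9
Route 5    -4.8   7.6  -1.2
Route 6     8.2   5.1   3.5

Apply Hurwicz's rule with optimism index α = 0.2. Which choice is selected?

Route 1

Route 1: 0.2·7.7 + 0.8·5.8 = 6.18
Route 2: 0.2·9.7 + 0.8·(-3.9) = -1.18
Route 3: 0.2·7.5 + 0.8·2.1 = 3.18
Route 4: 0.2·7.9 + 0.8·(-4.7) = -2.18
Route 5: 0.2·7.6 + 0.8·(-4.8) = -2.32
Route 6: 0.2·8.2 + 0.8·3.5 = 4.44
Highest Hurwicz score = 6.18 → Route 1.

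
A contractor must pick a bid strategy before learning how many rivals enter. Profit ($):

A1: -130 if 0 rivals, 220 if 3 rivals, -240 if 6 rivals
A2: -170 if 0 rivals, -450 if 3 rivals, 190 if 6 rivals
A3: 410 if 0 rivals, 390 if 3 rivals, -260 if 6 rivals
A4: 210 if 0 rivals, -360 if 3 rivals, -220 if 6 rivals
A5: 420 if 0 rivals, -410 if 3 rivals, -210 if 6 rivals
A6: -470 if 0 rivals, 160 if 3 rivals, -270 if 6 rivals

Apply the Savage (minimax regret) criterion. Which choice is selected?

A3

Column bests: 0 rivals=420, 3 rivals=390, 6 rivals=190.
A1 regrets: 550, 170, 430 → max 550
A2 regrets: 590, 840, 0 → max 840
A3 regrets: 10, 0, 450 → max 450
A4 regrets: 210, 750, 410 → max 750
A5 regrets: 0, 800, 400 → max 800
A6 regrets: 890, 230, 460 → max 890
Smallest max regret = 450 → A3.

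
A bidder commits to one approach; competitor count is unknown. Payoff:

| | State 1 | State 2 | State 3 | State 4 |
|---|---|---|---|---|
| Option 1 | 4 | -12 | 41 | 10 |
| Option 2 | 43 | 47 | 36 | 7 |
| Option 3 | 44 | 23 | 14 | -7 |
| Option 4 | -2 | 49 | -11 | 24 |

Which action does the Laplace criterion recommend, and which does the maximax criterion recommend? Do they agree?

Row averages: Option 1=10.75, Option 2=33.25, Option 3=18.5, Option 4=15
Highest average = 33.25 → Option 2.
Row maxima: Option 1=41, Option 2=47, Option 3=44, Option 4=49
Best best-case = 49 → Option 4.

laplace → Option 2; maximax → Option 4 (disagree)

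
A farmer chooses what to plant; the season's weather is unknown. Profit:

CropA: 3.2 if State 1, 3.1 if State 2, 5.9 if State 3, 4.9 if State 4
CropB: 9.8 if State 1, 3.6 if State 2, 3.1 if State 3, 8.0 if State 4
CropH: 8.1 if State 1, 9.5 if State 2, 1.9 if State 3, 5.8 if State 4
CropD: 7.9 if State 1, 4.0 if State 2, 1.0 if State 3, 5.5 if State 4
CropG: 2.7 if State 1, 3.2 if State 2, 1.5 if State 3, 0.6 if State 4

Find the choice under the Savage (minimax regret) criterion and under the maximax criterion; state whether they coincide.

minimax regret → CropH; maximax → CropB (disagree)

Column bests: State 1=9.8, State 2=9.5, State 3=5.9, State 4=8.0.
CropA regrets: 6.6, 6.4, 0.0, 3.1 → max 6.6
CropB regrets: 0.0, 5.9, 2.8, 0.0 → max 5.9
CropH regrets: 1.7, 0.0, 4.0, 2.2 → max 4.0
CropD regrets: 1.9, 5.5, 4.9, 2.5 → max 5.5
CropG regrets: 7.1, 6.3, 4.4, 7.4 → max 7.4
Smallest max regret = 4.0 → CropH.
Row maxima: CropA=5.9, CropB=9.8, CropH=9.5, CropD=7.9, CropG=3.2
Best best-case = 9.8 → CropB.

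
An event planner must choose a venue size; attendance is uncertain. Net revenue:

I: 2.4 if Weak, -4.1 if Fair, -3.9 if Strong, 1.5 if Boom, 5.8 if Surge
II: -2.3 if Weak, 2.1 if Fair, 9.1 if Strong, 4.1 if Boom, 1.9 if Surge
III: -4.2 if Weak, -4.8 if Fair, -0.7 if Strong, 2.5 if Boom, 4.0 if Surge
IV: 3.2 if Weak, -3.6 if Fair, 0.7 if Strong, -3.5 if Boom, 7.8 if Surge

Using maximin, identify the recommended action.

II

Row minima: I=-4.1, II=-2.3, III=-4.8, IV=-3.6
Best worst-case = -2.3 → II.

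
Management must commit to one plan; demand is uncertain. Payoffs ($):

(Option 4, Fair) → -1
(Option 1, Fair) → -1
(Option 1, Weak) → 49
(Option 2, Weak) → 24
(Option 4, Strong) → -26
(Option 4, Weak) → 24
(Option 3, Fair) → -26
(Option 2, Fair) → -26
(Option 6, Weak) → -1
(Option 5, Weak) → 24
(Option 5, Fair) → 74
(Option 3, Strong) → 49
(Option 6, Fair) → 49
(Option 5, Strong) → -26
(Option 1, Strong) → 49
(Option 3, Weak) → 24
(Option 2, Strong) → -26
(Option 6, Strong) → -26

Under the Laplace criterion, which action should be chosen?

Row averages: Option 1=97/3, Option 2=-28/3, Option 3=47/3, Option 4=-1, Option 5=24, Option 6=22/3
Highest average = 97/3 → Option 1.

Option 1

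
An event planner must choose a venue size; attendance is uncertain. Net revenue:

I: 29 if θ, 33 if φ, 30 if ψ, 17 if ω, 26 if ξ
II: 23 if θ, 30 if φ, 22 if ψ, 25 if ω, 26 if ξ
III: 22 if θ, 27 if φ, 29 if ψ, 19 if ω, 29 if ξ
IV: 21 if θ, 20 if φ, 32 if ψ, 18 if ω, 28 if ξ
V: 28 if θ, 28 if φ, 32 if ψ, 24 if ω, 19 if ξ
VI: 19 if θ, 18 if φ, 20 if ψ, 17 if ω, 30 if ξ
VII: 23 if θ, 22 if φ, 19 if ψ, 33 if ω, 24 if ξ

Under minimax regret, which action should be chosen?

II

Column bests: θ=29, φ=33, ψ=32, ω=33, ξ=30.
I regrets: 0, 0, 2, 16, 4 → max 16
II regrets: 6, 3, 10, 8, 4 → max 10
III regrets: 7, 6, 3, 14, 1 → max 14
IV regrets: 8, 13, 0, 15, 2 → max 15
V regrets: 1, 5, 0, 9, 11 → max 11
VI regrets: 10, 15, 12, 16, 0 → max 16
VII regrets: 6, 11, 13, 0, 6 → max 13
Smallest max regret = 10 → II.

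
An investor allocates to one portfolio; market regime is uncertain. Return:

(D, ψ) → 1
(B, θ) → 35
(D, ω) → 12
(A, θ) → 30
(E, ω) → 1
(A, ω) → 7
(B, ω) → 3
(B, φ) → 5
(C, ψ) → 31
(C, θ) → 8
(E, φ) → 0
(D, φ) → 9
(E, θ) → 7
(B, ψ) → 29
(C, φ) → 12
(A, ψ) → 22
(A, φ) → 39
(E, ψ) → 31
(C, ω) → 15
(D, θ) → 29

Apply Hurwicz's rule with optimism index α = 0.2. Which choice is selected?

A

A: 0.2·39 + 0.8·7 = 13.4
B: 0.2·35 + 0.8·3 = 9.4
C: 0.2·31 + 0.8·8 = 12.6
D: 0.2·29 + 0.8·1 = 6.6
E: 0.2·31 + 0.8·0 = 6.2
Highest Hurwicz score = 13.4 → A.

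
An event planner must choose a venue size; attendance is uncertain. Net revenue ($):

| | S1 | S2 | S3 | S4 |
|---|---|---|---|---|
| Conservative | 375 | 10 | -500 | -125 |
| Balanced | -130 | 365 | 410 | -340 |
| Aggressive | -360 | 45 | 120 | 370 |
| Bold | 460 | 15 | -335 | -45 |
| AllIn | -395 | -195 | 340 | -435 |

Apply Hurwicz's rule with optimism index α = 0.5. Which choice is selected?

Bold

Conservative: 0.5·375 + 0.5·(-500) = -62.5
Balanced: 0.5·410 + 0.5·(-340) = 35
Aggressive: 0.5·370 + 0.5·(-360) = 5
Bold: 0.5·460 + 0.5·(-335) = 62.5
AllIn: 0.5·340 + 0.5·(-435) = -47.5
Highest Hurwicz score = 62.5 → Bold.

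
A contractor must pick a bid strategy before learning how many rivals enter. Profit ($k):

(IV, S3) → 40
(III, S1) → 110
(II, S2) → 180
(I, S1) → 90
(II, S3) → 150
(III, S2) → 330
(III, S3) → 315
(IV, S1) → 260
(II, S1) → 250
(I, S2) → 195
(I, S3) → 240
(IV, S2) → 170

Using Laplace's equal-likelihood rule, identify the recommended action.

Row averages: I=175, II=580/3, III=755/3, IV=470/3
Highest average = 755/3 → III.

III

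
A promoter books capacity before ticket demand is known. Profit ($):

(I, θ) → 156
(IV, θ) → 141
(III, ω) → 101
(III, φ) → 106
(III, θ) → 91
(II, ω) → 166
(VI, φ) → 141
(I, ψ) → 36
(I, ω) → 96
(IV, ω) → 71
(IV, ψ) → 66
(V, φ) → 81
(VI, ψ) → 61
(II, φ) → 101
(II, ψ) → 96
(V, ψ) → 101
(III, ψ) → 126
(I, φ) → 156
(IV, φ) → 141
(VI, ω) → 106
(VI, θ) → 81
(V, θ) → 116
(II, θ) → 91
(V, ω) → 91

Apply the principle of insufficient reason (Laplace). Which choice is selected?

Row averages: I=111, II=113.5, III=106, IV=104.75, V=97.25, VI=97.25
Highest average = 113.5 → II.

II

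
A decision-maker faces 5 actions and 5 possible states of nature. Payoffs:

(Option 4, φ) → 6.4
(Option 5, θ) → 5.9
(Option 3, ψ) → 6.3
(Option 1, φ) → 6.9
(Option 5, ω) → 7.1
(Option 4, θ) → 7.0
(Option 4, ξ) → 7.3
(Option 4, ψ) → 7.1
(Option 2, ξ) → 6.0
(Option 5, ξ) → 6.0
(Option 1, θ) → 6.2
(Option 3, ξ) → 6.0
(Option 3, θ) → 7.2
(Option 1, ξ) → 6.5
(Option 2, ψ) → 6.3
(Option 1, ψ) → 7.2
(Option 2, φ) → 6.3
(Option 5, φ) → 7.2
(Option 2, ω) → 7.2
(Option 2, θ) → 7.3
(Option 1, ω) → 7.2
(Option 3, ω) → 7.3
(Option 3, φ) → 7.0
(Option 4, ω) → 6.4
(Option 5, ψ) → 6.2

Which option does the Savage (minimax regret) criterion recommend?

Column bests: θ=7.3, φ=7.2, ψ=7.2, ω=7.3, ξ=7.3.
Option 1 regrets: 1.1, 0.3, 0.0, 0.1, 0.8 → max 1.1
Option 2 regrets: 0.0, 0.9, 0.9, 0.1, 1.3 → max 1.3
Option 3 regrets: 0.1, 0.2, 0.9, 0.0, 1.3 → max 1.3
Option 4 regrets: 0.3, 0.8, 0.1, 0.9, 0.0 → max 0.9
Option 5 regrets: 1.4, 0.0, 1.0, 0.2, 1.3 → max 1.4
Smallest max regret = 0.9 → Option 4.

Option 4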